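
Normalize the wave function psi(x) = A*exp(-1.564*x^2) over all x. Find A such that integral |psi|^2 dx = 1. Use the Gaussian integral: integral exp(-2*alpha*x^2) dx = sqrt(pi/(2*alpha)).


integral |psi|^2 dx = A^2 * sqrt(pi/(2*alpha)) = 1
A^2 = sqrt(2*alpha/pi)
= sqrt(2 * 1.564 / pi)
= 0.997834
A = sqrt(0.997834)
= 0.9989

0.9989


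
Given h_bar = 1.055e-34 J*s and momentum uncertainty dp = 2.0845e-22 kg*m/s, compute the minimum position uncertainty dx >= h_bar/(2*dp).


dx = h_bar / (2 * dp)
= 1.055e-34 / (2 * 2.0845e-22)
= 1.055e-34 / 4.1690e-22
= 2.5306e-13 m

2.5306e-13


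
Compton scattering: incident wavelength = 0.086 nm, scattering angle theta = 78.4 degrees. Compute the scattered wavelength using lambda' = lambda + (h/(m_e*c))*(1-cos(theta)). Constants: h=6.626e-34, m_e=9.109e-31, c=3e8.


Compton wavelength: h/(m_e*c) = 2.4247e-12 m
d_lambda = 2.4247e-12 * (1 - cos(78.4 deg))
= 2.4247e-12 * 0.798922
= 1.9372e-12 m = 0.001937 nm
lambda' = 0.086 + 0.001937
= 0.087937 nm

0.087937


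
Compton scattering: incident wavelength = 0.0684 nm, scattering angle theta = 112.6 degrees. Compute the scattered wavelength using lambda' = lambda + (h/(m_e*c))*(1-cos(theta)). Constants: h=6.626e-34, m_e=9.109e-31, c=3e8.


Compton wavelength: h/(m_e*c) = 2.4247e-12 m
d_lambda = 2.4247e-12 * (1 - cos(112.6 deg))
= 2.4247e-12 * 1.384295
= 3.3565e-12 m = 0.003357 nm
lambda' = 0.0684 + 0.003357
= 0.071757 nm

0.071757


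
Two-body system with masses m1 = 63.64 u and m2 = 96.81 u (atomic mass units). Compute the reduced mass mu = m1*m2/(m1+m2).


mu = m1 * m2 / (m1 + m2)
= 63.64 * 96.81 / (63.64 + 96.81)
= 6160.9884 / 160.45
= 38.3982 u

38.3982


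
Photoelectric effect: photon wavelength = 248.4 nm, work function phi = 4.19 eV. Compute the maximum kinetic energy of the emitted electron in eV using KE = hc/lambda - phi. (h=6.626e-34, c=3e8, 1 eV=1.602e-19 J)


E_photon = hc / lambda
= (6.626e-34)(3e8) / (248.4e-9)
= 8.0024e-19 J
= 4.9953 eV
KE = E_photon - phi
= 4.9953 - 4.19
= 0.8053 eV

0.8053


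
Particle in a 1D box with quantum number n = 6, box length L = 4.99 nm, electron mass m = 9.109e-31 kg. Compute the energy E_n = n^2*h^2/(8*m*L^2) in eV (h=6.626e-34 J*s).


E = n^2 * h^2 / (8 * m * L^2)
= 6^2 * (6.626e-34)^2 / (8 * 9.109e-31 * (4.99e-9)^2)
= 36 * 4.3904e-67 / (8 * 9.109e-31 * 2.4900e-17)
= 8.7105e-20 J
= 0.5437 eV

0.5437


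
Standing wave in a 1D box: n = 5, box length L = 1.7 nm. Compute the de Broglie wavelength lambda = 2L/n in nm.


lambda = 2L / n
= 2 * 1.7 / 5
= 3.4 / 5
= 0.68 nm

0.68


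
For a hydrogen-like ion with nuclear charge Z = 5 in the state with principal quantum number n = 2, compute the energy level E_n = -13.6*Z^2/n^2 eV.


E_n = -13.6 * Z^2 / n^2
= -13.6 * 5^2 / 2^2
= -13.6 * 25 / 4
= -85.0 eV

-85.0


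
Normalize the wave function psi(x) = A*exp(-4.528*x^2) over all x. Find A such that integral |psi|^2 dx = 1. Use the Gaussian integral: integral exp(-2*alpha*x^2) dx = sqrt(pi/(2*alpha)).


integral |psi|^2 dx = A^2 * sqrt(pi/(2*alpha)) = 1
A^2 = sqrt(2*alpha/pi)
= sqrt(2 * 4.528 / pi)
= 1.697826
A = sqrt(1.697826)
= 1.303

1.303


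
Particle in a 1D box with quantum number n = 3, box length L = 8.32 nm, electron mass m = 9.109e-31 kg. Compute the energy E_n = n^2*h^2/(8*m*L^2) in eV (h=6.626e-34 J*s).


E = n^2 * h^2 / (8 * m * L^2)
= 3^2 * (6.626e-34)^2 / (8 * 9.109e-31 * (8.32e-9)^2)
= 9 * 4.3904e-67 / (8 * 9.109e-31 * 6.9222e-17)
= 7.8332e-21 J
= 0.0489 eV

0.0489


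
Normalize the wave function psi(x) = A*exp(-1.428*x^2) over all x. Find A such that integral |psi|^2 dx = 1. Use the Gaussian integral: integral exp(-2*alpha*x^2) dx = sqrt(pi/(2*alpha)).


integral |psi|^2 dx = A^2 * sqrt(pi/(2*alpha)) = 1
A^2 = sqrt(2*alpha/pi)
= sqrt(2 * 1.428 / pi)
= 0.953464
A = sqrt(0.953464)
= 0.9765

0.9765


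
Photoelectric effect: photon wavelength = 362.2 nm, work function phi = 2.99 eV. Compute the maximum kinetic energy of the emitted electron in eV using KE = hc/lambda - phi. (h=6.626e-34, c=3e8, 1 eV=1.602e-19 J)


E_photon = hc / lambda
= (6.626e-34)(3e8) / (362.2e-9)
= 5.4881e-19 J
= 3.4258 eV
KE = E_photon - phi
= 3.4258 - 2.99
= 0.4358 eV

0.4358


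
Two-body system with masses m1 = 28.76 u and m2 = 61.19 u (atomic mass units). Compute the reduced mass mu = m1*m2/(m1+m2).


mu = m1 * m2 / (m1 + m2)
= 28.76 * 61.19 / (28.76 + 61.19)
= 1759.8244 / 89.95
= 19.5645 u

19.5645


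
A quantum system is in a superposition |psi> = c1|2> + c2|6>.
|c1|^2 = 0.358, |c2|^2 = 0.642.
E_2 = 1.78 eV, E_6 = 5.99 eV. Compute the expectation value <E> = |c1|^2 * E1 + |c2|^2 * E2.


<E> = |c1|^2 * E1 + |c2|^2 * E2
= 0.358 * 1.78 + 0.642 * 5.99
= 0.6372 + 3.8456
= 4.4828 eV

4.4828


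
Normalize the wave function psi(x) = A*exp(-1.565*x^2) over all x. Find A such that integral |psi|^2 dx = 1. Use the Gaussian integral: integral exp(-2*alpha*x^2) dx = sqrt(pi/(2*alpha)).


integral |psi|^2 dx = A^2 * sqrt(pi/(2*alpha)) = 1
A^2 = sqrt(2*alpha/pi)
= sqrt(2 * 1.565 / pi)
= 0.998153
A = sqrt(0.998153)
= 0.9991

0.9991


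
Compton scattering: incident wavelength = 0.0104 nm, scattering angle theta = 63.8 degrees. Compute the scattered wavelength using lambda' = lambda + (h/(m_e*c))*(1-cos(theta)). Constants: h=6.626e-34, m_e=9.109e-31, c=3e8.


Compton wavelength: h/(m_e*c) = 2.4247e-12 m
d_lambda = 2.4247e-12 * (1 - cos(63.8 deg))
= 2.4247e-12 * 0.558494
= 1.3542e-12 m = 0.001354 nm
lambda' = 0.0104 + 0.001354
= 0.011754 nm

0.011754


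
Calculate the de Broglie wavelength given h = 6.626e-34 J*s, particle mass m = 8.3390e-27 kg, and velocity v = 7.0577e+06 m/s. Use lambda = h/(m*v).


lambda = h / (m * v)
= 6.626e-34 / (8.3390e-27 * 7.0577e+06)
= 6.626e-34 / 5.8854e-20
= 1.1258e-14 m

1.1258e-14


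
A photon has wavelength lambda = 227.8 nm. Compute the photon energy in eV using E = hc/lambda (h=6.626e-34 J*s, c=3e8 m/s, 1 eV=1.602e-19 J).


E = hc / lambda
= (6.626e-34)(3e8) / (227.8e-9)
= 1.9878e-25 / 2.2780e-07
= 8.7261e-19 J
Converting to eV: 8.7261e-19 / 1.602e-19
= 5.447 eV

5.447


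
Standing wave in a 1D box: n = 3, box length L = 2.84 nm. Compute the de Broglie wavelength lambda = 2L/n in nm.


lambda = 2L / n
= 2 * 2.84 / 3
= 5.68 / 3
= 1.8933 nm

1.8933


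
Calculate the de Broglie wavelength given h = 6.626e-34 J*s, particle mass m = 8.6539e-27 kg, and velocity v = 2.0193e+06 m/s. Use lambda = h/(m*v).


lambda = h / (m * v)
= 6.626e-34 / (8.6539e-27 * 2.0193e+06)
= 6.626e-34 / 1.7475e-20
= 3.7917e-14 m

3.7917e-14


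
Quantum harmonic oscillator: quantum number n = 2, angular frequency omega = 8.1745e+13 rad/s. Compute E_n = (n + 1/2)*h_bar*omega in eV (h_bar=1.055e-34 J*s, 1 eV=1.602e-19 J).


E = (n + 1/2) * h_bar * omega
= (2 + 0.5) * 1.055e-34 * 8.1745e+13
= 2.5 * 8.6241e-21
= 2.1560e-20 J
= 0.1346 eV

0.1346


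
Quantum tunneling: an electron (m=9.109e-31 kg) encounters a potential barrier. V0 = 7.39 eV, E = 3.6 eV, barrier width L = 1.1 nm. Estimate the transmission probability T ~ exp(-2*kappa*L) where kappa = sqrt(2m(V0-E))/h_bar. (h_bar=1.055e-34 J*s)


V0 - E = 3.79 eV = 6.0716e-19 J
kappa = sqrt(2 * m * (V0-E)) / h_bar
= sqrt(2 * 9.109e-31 * 6.0716e-19) / 1.055e-34
= 9.9689e+09 /m
2*kappa*L = 2 * 9.9689e+09 * 1.1e-9
= 21.9317
T = exp(-21.9317) = 2.986776e-10

2.986776e-10


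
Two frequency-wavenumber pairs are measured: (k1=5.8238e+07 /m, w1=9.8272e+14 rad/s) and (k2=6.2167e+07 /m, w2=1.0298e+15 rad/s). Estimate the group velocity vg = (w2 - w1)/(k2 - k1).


vg = (w2 - w1) / (k2 - k1)
= (1.0298e+15 - 9.8272e+14) / (6.2167e+07 - 5.8238e+07)
= 4.7080e+13 / 3.9290e+06
= 1.1983e+07 m/s

1.1983e+07


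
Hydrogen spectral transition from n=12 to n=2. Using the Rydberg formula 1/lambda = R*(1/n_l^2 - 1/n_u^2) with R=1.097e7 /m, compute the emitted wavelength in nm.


1/lambda = R * (1/n_l^2 - 1/n_u^2)
= 1.097e7 * (1/2^2 - 1/12^2)
= 1.097e7 * (0.25 - 0.006944)
= 1.097e7 * 0.243056
= 2.6663e+06 /m
lambda = 1 / 2.6663e+06 = 375.0488 nm

375.0488


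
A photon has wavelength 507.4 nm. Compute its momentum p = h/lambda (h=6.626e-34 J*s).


p = h / lambda
= 6.626e-34 / (507.4e-9)
= 6.626e-34 / 5.0740e-07
= 1.3059e-27 kg*m/s

1.3059e-27


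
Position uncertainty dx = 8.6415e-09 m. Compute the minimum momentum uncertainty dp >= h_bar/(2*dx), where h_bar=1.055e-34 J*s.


dp = h_bar / (2 * dx)
= 1.055e-34 / (2 * 8.6415e-09)
= 1.055e-34 / 1.7283e-08
= 6.1043e-27 kg*m/s

6.1043e-27


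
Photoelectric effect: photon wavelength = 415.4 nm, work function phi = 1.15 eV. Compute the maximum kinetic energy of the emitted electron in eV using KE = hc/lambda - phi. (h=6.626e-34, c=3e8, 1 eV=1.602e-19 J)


E_photon = hc / lambda
= (6.626e-34)(3e8) / (415.4e-9)
= 4.7853e-19 J
= 2.9871 eV
KE = E_photon - phi
= 2.9871 - 1.15
= 1.8371 eV

1.8371


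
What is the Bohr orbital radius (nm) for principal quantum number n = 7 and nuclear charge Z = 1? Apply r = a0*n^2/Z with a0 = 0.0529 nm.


r = a0 * n^2 / Z
= 0.0529 * 7^2 / 1
= 0.0529 * 49 / 1
= 2.5921 nm

2.5921


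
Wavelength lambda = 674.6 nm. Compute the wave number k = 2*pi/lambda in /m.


k = 2 * pi / lambda
= 6.2832 / (674.6e-9)
= 6.2832 / 6.7460e-07
= 9.3139e+06 /m

9.3139e+06


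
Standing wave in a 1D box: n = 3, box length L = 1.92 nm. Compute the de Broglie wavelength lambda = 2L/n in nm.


lambda = 2L / n
= 2 * 1.92 / 3
= 3.84 / 3
= 1.28 nm

1.28


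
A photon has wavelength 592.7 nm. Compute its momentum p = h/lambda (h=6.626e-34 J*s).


p = h / lambda
= 6.626e-34 / (592.7e-9)
= 6.626e-34 / 5.9270e-07
= 1.1179e-27 kg*m/s

1.1179e-27


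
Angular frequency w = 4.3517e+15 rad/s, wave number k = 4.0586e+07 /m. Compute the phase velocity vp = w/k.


vp = w / k
= 4.3517e+15 / 4.0586e+07
= 1.0722e+08 m/s

1.0722e+08


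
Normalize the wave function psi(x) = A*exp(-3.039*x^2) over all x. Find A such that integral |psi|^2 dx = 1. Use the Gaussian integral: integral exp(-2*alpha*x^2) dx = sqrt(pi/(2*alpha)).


integral |psi|^2 dx = A^2 * sqrt(pi/(2*alpha)) = 1
A^2 = sqrt(2*alpha/pi)
= sqrt(2 * 3.039 / pi)
= 1.39093
A = sqrt(1.39093)
= 1.1794

1.1794


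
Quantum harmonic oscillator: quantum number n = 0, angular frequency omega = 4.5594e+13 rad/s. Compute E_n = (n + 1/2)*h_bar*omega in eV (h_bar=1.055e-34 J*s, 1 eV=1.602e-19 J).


E = (n + 1/2) * h_bar * omega
= (0 + 0.5) * 1.055e-34 * 4.5594e+13
= 0.5 * 4.8102e-21
= 2.4051e-21 J
= 0.015 eV

0.015


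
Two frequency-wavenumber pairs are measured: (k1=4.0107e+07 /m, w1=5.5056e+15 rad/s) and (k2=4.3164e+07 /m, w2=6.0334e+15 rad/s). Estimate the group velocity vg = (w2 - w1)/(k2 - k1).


vg = (w2 - w1) / (k2 - k1)
= (6.0334e+15 - 5.5056e+15) / (4.3164e+07 - 4.0107e+07)
= 5.2780e+14 / 3.0570e+06
= 1.7265e+08 m/s

1.7265e+08


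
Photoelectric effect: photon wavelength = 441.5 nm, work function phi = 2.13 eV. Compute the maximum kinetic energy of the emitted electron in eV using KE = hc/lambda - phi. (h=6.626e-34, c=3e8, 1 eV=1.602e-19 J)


E_photon = hc / lambda
= (6.626e-34)(3e8) / (441.5e-9)
= 4.5024e-19 J
= 2.8105 eV
KE = E_photon - phi
= 2.8105 - 2.13
= 0.6805 eV

0.6805


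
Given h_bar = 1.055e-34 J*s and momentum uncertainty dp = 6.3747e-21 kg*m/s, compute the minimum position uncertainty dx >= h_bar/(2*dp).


dx = h_bar / (2 * dp)
= 1.055e-34 / (2 * 6.3747e-21)
= 1.055e-34 / 1.2749e-20
= 8.2749e-15 m

8.2749e-15


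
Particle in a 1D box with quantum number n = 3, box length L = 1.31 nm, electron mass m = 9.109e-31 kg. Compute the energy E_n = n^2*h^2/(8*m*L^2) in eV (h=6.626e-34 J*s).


E = n^2 * h^2 / (8 * m * L^2)
= 3^2 * (6.626e-34)^2 / (8 * 9.109e-31 * (1.31e-9)^2)
= 9 * 4.3904e-67 / (8 * 9.109e-31 * 1.7161e-18)
= 3.1597e-19 J
= 1.9723 eV

1.9723


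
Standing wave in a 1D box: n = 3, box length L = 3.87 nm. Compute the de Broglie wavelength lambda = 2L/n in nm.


lambda = 2L / n
= 2 * 3.87 / 3
= 7.74 / 3
= 2.58 nm

2.58


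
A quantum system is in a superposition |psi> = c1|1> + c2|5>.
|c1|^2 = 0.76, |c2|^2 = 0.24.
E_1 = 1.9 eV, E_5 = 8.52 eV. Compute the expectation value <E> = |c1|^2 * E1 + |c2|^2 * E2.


<E> = |c1|^2 * E1 + |c2|^2 * E2
= 0.76 * 1.9 + 0.24 * 8.52
= 1.444 + 2.0448
= 3.4888 eV

3.4888


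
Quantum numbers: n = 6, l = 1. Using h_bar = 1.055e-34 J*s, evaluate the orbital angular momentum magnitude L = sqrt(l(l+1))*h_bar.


L = sqrt(l*(l+1)) * h_bar
= sqrt(1 * 2) * 1.055e-34
= sqrt(2) * 1.055e-34
= 1.4142 * 1.055e-34
= 1.4920e-34 J*s

1.4920e-34


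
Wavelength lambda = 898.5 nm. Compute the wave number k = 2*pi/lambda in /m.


k = 2 * pi / lambda
= 6.2832 / (898.5e-9)
= 6.2832 / 8.9850e-07
= 6.9930e+06 /m

6.9930e+06


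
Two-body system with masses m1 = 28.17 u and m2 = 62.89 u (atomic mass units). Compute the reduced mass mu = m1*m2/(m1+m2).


mu = m1 * m2 / (m1 + m2)
= 28.17 * 62.89 / (28.17 + 62.89)
= 1771.6113 / 91.06
= 19.4554 u

19.4554


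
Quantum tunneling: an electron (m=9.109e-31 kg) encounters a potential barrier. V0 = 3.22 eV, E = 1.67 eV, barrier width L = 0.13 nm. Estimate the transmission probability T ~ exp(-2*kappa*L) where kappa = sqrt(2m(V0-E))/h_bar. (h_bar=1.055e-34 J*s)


V0 - E = 1.55 eV = 2.4831e-19 J
kappa = sqrt(2 * m * (V0-E)) / h_bar
= sqrt(2 * 9.109e-31 * 2.4831e-19) / 1.055e-34
= 6.3752e+09 /m
2*kappa*L = 2 * 6.3752e+09 * 0.13e-9
= 1.6576
T = exp(-1.6576) = 1.906042e-01

1.906042e-01


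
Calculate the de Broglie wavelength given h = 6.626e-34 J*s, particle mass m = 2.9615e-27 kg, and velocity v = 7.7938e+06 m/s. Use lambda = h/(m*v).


lambda = h / (m * v)
= 6.626e-34 / (2.9615e-27 * 7.7938e+06)
= 6.626e-34 / 2.3081e-20
= 2.8707e-14 m

2.8707e-14


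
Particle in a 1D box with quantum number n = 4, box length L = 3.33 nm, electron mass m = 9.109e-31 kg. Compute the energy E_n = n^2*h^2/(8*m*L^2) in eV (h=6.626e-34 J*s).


E = n^2 * h^2 / (8 * m * L^2)
= 4^2 * (6.626e-34)^2 / (8 * 9.109e-31 * (3.33e-9)^2)
= 16 * 4.3904e-67 / (8 * 9.109e-31 * 1.1089e-17)
= 8.6931e-20 J
= 0.5426 eV

0.5426


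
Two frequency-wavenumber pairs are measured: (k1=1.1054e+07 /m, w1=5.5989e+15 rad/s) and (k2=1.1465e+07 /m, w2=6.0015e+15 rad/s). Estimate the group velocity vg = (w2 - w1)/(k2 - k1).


vg = (w2 - w1) / (k2 - k1)
= (6.0015e+15 - 5.5989e+15) / (1.1465e+07 - 1.1054e+07)
= 4.0260e+14 / 4.1100e+05
= 9.7956e+08 m/s

9.7956e+08


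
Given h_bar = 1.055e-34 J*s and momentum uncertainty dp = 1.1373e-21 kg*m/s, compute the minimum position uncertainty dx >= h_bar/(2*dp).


dx = h_bar / (2 * dp)
= 1.055e-34 / (2 * 1.1373e-21)
= 1.055e-34 / 2.2746e-21
= 4.6382e-14 m

4.6382e-14


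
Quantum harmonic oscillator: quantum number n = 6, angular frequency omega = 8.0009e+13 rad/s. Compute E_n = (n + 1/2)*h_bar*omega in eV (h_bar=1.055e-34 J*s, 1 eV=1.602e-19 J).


E = (n + 1/2) * h_bar * omega
= (6 + 0.5) * 1.055e-34 * 8.0009e+13
= 6.5 * 8.4409e-21
= 5.4866e-20 J
= 0.3425 eV

0.3425


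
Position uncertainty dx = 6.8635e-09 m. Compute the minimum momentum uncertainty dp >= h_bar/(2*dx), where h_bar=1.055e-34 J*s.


dp = h_bar / (2 * dx)
= 1.055e-34 / (2 * 6.8635e-09)
= 1.055e-34 / 1.3727e-08
= 7.6856e-27 kg*m/s

7.6856e-27


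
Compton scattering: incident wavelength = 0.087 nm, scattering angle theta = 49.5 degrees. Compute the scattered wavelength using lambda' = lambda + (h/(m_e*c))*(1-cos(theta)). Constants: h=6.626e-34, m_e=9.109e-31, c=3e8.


Compton wavelength: h/(m_e*c) = 2.4247e-12 m
d_lambda = 2.4247e-12 * (1 - cos(49.5 deg))
= 2.4247e-12 * 0.350552
= 8.4999e-13 m = 0.00085 nm
lambda' = 0.087 + 0.00085
= 0.08785 nm

0.08785


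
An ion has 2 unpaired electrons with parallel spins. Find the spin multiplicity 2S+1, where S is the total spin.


Total spin S = N * (1/2) = 2 * 0.5 = 1.0
Spin multiplicity = 2S + 1
= 2 * 1.0 + 1
= 3

3


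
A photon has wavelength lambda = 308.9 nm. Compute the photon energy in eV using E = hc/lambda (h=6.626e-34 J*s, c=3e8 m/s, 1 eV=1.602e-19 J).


E = hc / lambda
= (6.626e-34)(3e8) / (308.9e-9)
= 1.9878e-25 / 3.0890e-07
= 6.4351e-19 J
Converting to eV: 6.4351e-19 / 1.602e-19
= 4.0169 eV

4.0169


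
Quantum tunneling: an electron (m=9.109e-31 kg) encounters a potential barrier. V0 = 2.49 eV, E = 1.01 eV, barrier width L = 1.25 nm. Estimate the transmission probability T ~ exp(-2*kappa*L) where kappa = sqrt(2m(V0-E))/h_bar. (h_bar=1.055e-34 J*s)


V0 - E = 1.48 eV = 2.3710e-19 J
kappa = sqrt(2 * m * (V0-E)) / h_bar
= sqrt(2 * 9.109e-31 * 2.3710e-19) / 1.055e-34
= 6.2296e+09 /m
2*kappa*L = 2 * 6.2296e+09 * 1.25e-9
= 15.574
T = exp(-15.574) = 1.723059e-07

1.723059e-07


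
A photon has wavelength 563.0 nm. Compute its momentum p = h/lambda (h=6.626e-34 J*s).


p = h / lambda
= 6.626e-34 / (563.0e-9)
= 6.626e-34 / 5.6300e-07
= 1.1769e-27 kg*m/s

1.1769e-27


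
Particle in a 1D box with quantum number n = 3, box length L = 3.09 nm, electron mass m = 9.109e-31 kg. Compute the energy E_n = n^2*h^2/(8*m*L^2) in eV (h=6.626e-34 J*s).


E = n^2 * h^2 / (8 * m * L^2)
= 3^2 * (6.626e-34)^2 / (8 * 9.109e-31 * (3.09e-9)^2)
= 9 * 4.3904e-67 / (8 * 9.109e-31 * 9.5481e-18)
= 5.6789e-20 J
= 0.3545 eV

0.3545


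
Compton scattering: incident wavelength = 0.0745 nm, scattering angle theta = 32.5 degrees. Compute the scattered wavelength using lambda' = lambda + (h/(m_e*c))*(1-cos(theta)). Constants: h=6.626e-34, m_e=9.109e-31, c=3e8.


Compton wavelength: h/(m_e*c) = 2.4247e-12 m
d_lambda = 2.4247e-12 * (1 - cos(32.5 deg))
= 2.4247e-12 * 0.156609
= 3.7973e-13 m = 0.00038 nm
lambda' = 0.0745 + 0.00038
= 0.07488 nm

0.07488


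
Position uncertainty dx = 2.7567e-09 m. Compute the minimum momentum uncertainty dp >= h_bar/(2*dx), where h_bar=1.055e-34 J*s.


dp = h_bar / (2 * dx)
= 1.055e-34 / (2 * 2.7567e-09)
= 1.055e-34 / 5.5134e-09
= 1.9135e-26 kg*m/s

1.9135e-26


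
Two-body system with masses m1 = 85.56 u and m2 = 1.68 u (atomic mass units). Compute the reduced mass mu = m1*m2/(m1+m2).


mu = m1 * m2 / (m1 + m2)
= 85.56 * 1.68 / (85.56 + 1.68)
= 143.7408 / 87.24
= 1.6476 u

1.6476


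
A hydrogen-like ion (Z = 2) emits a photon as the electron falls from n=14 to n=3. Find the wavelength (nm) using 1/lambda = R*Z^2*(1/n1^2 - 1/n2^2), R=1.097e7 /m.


1/lambda = R * Z^2 * (1/n1^2 - 1/n2^2)
= 1.097e7 * 2^2 * (1/3^2 - 1/14^2)
= 1.097e7 * 4 * (0.111111 - 0.005102)
= 4.6517e+06 /m
lambda = 1 / 4.6517e+06
= 214.9762 nm

214.9762


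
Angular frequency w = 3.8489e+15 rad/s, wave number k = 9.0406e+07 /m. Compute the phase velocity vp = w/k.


vp = w / k
= 3.8489e+15 / 9.0406e+07
= 4.2574e+07 m/s

4.2574e+07


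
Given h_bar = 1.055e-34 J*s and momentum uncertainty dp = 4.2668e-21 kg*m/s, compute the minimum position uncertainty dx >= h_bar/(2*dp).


dx = h_bar / (2 * dp)
= 1.055e-34 / (2 * 4.2668e-21)
= 1.055e-34 / 8.5336e-21
= 1.2363e-14 m

1.2363e-14


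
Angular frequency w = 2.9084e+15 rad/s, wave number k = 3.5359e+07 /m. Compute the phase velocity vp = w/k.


vp = w / k
= 2.9084e+15 / 3.5359e+07
= 8.2253e+07 m/s

8.2253e+07


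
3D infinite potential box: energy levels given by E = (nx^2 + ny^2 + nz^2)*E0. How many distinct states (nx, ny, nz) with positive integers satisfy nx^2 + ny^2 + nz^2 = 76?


Enumerate all (nx, ny, nz) with nx^2 + ny^2 + nz^2 = 76:
(2,6,6)
(6,2,6)
(6,6,2)
Total degeneracy = 3

3


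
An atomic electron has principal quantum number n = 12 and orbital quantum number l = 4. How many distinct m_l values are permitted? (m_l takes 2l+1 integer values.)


m_l ranges from -l to +l in integer steps
So m_l goes from -4 to +4
Count = 2l + 1 = 2*4 + 1
= 9

9


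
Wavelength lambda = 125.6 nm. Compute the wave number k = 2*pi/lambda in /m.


k = 2 * pi / lambda
= 6.2832 / (125.6e-9)
= 6.2832 / 1.2560e-07
= 5.0025e+07 /m

5.0025e+07


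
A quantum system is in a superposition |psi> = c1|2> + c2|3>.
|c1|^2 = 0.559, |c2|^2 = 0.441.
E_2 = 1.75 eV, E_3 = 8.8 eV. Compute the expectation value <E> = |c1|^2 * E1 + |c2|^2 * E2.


<E> = |c1|^2 * E1 + |c2|^2 * E2
= 0.559 * 1.75 + 0.441 * 8.8
= 0.9783 + 3.8808
= 4.859 eV

4.859


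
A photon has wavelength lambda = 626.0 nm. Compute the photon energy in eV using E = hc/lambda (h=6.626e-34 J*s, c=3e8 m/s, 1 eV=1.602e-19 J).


E = hc / lambda
= (6.626e-34)(3e8) / (626.0e-9)
= 1.9878e-25 / 6.2600e-07
= 3.1754e-19 J
Converting to eV: 3.1754e-19 / 1.602e-19
= 1.9821 eV

1.9821


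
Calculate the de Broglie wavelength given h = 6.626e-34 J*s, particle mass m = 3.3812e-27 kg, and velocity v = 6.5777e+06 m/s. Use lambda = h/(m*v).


lambda = h / (m * v)
= 6.626e-34 / (3.3812e-27 * 6.5777e+06)
= 6.626e-34 / 2.2241e-20
= 2.9792e-14 m

2.9792e-14


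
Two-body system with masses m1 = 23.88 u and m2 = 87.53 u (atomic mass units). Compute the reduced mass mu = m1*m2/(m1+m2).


mu = m1 * m2 / (m1 + m2)
= 23.88 * 87.53 / (23.88 + 87.53)
= 2090.2164 / 111.41
= 18.7615 u

18.7615


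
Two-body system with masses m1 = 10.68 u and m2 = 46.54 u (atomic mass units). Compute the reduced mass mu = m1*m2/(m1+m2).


mu = m1 * m2 / (m1 + m2)
= 10.68 * 46.54 / (10.68 + 46.54)
= 497.0472 / 57.22
= 8.6866 u

8.6866


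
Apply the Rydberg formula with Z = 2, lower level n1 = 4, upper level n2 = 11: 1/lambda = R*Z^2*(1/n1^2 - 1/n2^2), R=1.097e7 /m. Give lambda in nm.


1/lambda = R * Z^2 * (1/n1^2 - 1/n2^2)
= 1.097e7 * 2^2 * (1/4^2 - 1/11^2)
= 1.097e7 * 4 * (0.0625 - 0.008264)
= 2.3799e+06 /m
lambda = 1 / 2.3799e+06
= 420.1936 nm

420.1936


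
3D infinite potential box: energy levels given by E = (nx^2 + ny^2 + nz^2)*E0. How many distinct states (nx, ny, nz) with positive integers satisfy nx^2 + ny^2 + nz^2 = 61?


Enumerate all (nx, ny, nz) with nx^2 + ny^2 + nz^2 = 61:
(3,4,6)
(3,6,4)
(4,3,6)
(4,6,3)
(6,3,4)
(6,4,3)
Total degeneracy = 6

6


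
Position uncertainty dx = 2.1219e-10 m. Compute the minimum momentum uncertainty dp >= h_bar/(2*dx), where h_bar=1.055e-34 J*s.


dp = h_bar / (2 * dx)
= 1.055e-34 / (2 * 2.1219e-10)
= 1.055e-34 / 4.2438e-10
= 2.4860e-25 kg*m/s

2.4860e-25


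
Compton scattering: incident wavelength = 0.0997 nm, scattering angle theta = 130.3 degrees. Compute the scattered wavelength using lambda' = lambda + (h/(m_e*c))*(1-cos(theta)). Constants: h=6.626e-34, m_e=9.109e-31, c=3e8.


Compton wavelength: h/(m_e*c) = 2.4247e-12 m
d_lambda = 2.4247e-12 * (1 - cos(130.3 deg))
= 2.4247e-12 * 1.64679
= 3.9930e-12 m = 0.003993 nm
lambda' = 0.0997 + 0.003993
= 0.103693 nm

0.103693


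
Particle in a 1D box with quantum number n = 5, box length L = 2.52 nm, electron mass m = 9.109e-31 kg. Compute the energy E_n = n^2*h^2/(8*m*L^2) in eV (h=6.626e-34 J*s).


E = n^2 * h^2 / (8 * m * L^2)
= 5^2 * (6.626e-34)^2 / (8 * 9.109e-31 * (2.52e-9)^2)
= 25 * 4.3904e-67 / (8 * 9.109e-31 * 6.3504e-18)
= 2.3718e-19 J
= 1.4805 eV

1.4805


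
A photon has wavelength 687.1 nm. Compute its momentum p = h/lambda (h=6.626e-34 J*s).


p = h / lambda
= 6.626e-34 / (687.1e-9)
= 6.626e-34 / 6.8710e-07
= 9.6434e-28 kg*m/s

9.6434e-28


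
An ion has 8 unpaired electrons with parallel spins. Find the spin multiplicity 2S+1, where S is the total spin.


Total spin S = N * (1/2) = 8 * 0.5 = 4.0
Spin multiplicity = 2S + 1
= 2 * 4.0 + 1
= 9

9


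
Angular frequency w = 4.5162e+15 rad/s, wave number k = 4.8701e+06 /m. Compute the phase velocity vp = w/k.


vp = w / k
= 4.5162e+15 / 4.8701e+06
= 9.2733e+08 m/s

9.2733e+08


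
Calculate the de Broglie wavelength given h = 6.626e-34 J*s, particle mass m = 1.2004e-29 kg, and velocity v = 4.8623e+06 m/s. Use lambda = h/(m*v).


lambda = h / (m * v)
= 6.626e-34 / (1.2004e-29 * 4.8623e+06)
= 6.626e-34 / 5.8367e-23
= 1.1352e-11 m

1.1352e-11


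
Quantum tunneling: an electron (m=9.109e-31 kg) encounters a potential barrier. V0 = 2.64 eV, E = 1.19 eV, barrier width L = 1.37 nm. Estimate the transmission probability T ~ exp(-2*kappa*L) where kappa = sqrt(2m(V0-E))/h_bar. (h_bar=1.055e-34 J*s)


V0 - E = 1.45 eV = 2.3229e-19 J
kappa = sqrt(2 * m * (V0-E)) / h_bar
= sqrt(2 * 9.109e-31 * 2.3229e-19) / 1.055e-34
= 6.1661e+09 /m
2*kappa*L = 2 * 6.1661e+09 * 1.37e-9
= 16.8952
T = exp(-16.8952) = 4.597287e-08

4.597287e-08


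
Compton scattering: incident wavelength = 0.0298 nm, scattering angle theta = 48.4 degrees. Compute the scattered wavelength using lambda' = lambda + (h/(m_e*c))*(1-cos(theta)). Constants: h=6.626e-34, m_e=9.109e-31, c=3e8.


Compton wavelength: h/(m_e*c) = 2.4247e-12 m
d_lambda = 2.4247e-12 * (1 - cos(48.4 deg))
= 2.4247e-12 * 0.336074
= 8.1488e-13 m = 0.000815 nm
lambda' = 0.0298 + 0.000815
= 0.030615 nm

0.030615


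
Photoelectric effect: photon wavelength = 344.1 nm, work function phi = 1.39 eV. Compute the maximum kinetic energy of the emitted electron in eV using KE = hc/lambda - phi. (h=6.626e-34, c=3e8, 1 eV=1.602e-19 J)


E_photon = hc / lambda
= (6.626e-34)(3e8) / (344.1e-9)
= 5.7768e-19 J
= 3.606 eV
KE = E_photon - phi
= 3.606 - 1.39
= 2.216 eV

2.216


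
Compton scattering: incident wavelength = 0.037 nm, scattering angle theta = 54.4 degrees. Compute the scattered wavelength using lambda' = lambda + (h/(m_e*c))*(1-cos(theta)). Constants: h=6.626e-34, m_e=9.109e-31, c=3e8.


Compton wavelength: h/(m_e*c) = 2.4247e-12 m
d_lambda = 2.4247e-12 * (1 - cos(54.4 deg))
= 2.4247e-12 * 0.417877
= 1.0132e-12 m = 0.001013 nm
lambda' = 0.037 + 0.001013
= 0.038013 nm

0.038013


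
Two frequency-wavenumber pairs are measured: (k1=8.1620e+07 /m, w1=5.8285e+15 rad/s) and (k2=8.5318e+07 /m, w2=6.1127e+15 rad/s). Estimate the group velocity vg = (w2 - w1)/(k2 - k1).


vg = (w2 - w1) / (k2 - k1)
= (6.1127e+15 - 5.8285e+15) / (8.5318e+07 - 8.1620e+07)
= 2.8420e+14 / 3.6980e+06
= 7.6852e+07 m/s

7.6852e+07


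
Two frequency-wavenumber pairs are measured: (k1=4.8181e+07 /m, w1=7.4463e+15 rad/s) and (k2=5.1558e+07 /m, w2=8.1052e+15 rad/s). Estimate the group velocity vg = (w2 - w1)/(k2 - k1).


vg = (w2 - w1) / (k2 - k1)
= (8.1052e+15 - 7.4463e+15) / (5.1558e+07 - 4.8181e+07)
= 6.5890e+14 / 3.3770e+06
= 1.9511e+08 m/s

1.9511e+08


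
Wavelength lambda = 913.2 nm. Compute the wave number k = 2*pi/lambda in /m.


k = 2 * pi / lambda
= 6.2832 / (913.2e-9)
= 6.2832 / 9.1320e-07
= 6.8804e+06 /m

6.8804e+06


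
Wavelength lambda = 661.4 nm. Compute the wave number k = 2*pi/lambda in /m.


k = 2 * pi / lambda
= 6.2832 / (661.4e-9)
= 6.2832 / 6.6140e-07
= 9.4998e+06 /m

9.4998e+06


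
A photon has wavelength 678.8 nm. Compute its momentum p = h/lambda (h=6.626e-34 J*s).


p = h / lambda
= 6.626e-34 / (678.8e-9)
= 6.626e-34 / 6.7880e-07
= 9.7613e-28 kg*m/s

9.7613e-28


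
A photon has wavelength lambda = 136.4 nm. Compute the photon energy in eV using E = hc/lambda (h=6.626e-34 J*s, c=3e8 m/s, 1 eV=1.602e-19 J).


E = hc / lambda
= (6.626e-34)(3e8) / (136.4e-9)
= 1.9878e-25 / 1.3640e-07
= 1.4573e-18 J
Converting to eV: 1.4573e-18 / 1.602e-19
= 9.0969 eV

9.0969


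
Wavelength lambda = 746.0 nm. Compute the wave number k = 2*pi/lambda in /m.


k = 2 * pi / lambda
= 6.2832 / (746.0e-9)
= 6.2832 / 7.4600e-07
= 8.4225e+06 /m

8.4225e+06


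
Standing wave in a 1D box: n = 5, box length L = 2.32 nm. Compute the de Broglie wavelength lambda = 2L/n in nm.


lambda = 2L / n
= 2 * 2.32 / 5
= 4.64 / 5
= 0.928 nm

0.928


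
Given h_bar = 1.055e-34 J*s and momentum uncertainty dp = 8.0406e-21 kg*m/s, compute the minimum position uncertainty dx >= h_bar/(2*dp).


dx = h_bar / (2 * dp)
= 1.055e-34 / (2 * 8.0406e-21)
= 1.055e-34 / 1.6081e-20
= 6.5605e-15 m

6.5605e-15


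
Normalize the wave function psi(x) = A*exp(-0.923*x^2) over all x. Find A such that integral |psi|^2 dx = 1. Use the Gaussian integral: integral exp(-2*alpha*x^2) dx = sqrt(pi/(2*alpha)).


integral |psi|^2 dx = A^2 * sqrt(pi/(2*alpha)) = 1
A^2 = sqrt(2*alpha/pi)
= sqrt(2 * 0.923 / pi)
= 0.766551
A = sqrt(0.766551)
= 0.8755

0.8755


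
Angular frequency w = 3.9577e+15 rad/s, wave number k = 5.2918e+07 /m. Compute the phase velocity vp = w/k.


vp = w / k
= 3.9577e+15 / 5.2918e+07
= 7.4789e+07 m/s

7.4789e+07


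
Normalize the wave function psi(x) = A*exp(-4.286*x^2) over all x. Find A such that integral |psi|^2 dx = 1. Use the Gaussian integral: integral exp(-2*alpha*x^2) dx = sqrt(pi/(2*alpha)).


integral |psi|^2 dx = A^2 * sqrt(pi/(2*alpha)) = 1
A^2 = sqrt(2*alpha/pi)
= sqrt(2 * 4.286 / pi)
= 1.651833
A = sqrt(1.651833)
= 1.2852

1.2852


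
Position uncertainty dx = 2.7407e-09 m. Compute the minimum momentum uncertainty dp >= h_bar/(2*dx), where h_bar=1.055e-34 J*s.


dp = h_bar / (2 * dx)
= 1.055e-34 / (2 * 2.7407e-09)
= 1.055e-34 / 5.4814e-09
= 1.9247e-26 kg*m/s

1.9247e-26


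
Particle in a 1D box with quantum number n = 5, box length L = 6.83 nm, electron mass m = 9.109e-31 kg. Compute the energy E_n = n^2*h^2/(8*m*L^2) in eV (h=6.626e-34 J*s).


E = n^2 * h^2 / (8 * m * L^2)
= 5^2 * (6.626e-34)^2 / (8 * 9.109e-31 * (6.83e-9)^2)
= 25 * 4.3904e-67 / (8 * 9.109e-31 * 4.6649e-17)
= 3.2288e-20 J
= 0.2015 eV

0.2015


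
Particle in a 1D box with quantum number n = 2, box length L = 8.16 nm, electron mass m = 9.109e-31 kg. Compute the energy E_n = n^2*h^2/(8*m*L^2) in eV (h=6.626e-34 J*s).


E = n^2 * h^2 / (8 * m * L^2)
= 2^2 * (6.626e-34)^2 / (8 * 9.109e-31 * (8.16e-9)^2)
= 4 * 4.3904e-67 / (8 * 9.109e-31 * 6.6586e-17)
= 3.6193e-21 J
= 0.0226 eV

0.0226


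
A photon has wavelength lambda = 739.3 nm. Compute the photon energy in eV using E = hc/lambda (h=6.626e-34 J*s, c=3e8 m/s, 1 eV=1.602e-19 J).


E = hc / lambda
= (6.626e-34)(3e8) / (739.3e-9)
= 1.9878e-25 / 7.3930e-07
= 2.6888e-19 J
Converting to eV: 2.6888e-19 / 1.602e-19
= 1.6784 eV

1.6784


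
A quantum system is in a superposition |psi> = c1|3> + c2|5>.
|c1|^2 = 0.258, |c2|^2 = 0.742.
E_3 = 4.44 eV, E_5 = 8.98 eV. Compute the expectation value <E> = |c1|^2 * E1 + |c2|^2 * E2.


<E> = |c1|^2 * E1 + |c2|^2 * E2
= 0.258 * 4.44 + 0.742 * 8.98
= 1.1455 + 6.6632
= 7.8087 eV

7.8087


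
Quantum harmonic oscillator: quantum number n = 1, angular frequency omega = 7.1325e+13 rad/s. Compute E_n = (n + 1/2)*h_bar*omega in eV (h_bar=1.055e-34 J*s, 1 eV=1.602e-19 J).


E = (n + 1/2) * h_bar * omega
= (1 + 0.5) * 1.055e-34 * 7.1325e+13
= 1.5 * 7.5248e-21
= 1.1287e-20 J
= 0.0705 eV

0.0705


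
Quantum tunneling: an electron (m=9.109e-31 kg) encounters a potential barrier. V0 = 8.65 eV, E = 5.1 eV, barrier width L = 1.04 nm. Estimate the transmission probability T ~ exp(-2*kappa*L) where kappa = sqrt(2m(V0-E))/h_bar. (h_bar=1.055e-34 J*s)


V0 - E = 3.55 eV = 5.6871e-19 J
kappa = sqrt(2 * m * (V0-E)) / h_bar
= sqrt(2 * 9.109e-31 * 5.6871e-19) / 1.055e-34
= 9.6481e+09 /m
2*kappa*L = 2 * 9.6481e+09 * 1.04e-9
= 20.0681
T = exp(-20.0681) = 1.925426e-09

1.925426e-09


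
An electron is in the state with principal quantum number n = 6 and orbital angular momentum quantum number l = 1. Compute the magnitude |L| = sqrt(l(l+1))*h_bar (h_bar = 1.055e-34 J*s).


L = sqrt(l*(l+1)) * h_bar
= sqrt(1 * 2) * 1.055e-34
= sqrt(2) * 1.055e-34
= 1.4142 * 1.055e-34
= 1.4920e-34 J*s

1.4920e-34


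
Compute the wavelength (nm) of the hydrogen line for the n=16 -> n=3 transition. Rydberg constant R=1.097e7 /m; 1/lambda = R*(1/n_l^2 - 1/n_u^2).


1/lambda = R * (1/n_l^2 - 1/n_u^2)
= 1.097e7 * (1/3^2 - 1/16^2)
= 1.097e7 * (0.111111 - 0.003906)
= 1.097e7 * 0.107205
= 1.1760e+06 /m
lambda = 1 / 1.1760e+06 = 850.3131 nm

850.3131


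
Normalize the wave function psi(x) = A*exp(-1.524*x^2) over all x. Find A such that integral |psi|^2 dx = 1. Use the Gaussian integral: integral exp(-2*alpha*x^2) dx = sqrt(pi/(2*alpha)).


integral |psi|^2 dx = A^2 * sqrt(pi/(2*alpha)) = 1
A^2 = sqrt(2*alpha/pi)
= sqrt(2 * 1.524 / pi)
= 0.984992
A = sqrt(0.984992)
= 0.9925

0.9925


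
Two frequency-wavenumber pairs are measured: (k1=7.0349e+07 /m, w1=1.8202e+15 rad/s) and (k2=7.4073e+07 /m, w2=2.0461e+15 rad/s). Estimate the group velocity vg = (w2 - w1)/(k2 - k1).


vg = (w2 - w1) / (k2 - k1)
= (2.0461e+15 - 1.8202e+15) / (7.4073e+07 - 7.0349e+07)
= 2.2590e+14 / 3.7240e+06
= 6.0661e+07 m/s

6.0661e+07


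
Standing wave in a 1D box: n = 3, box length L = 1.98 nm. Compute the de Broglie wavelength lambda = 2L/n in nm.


lambda = 2L / n
= 2 * 1.98 / 3
= 3.96 / 3
= 1.32 nm

1.32


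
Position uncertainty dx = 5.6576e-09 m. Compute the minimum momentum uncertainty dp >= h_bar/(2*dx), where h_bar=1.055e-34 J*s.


dp = h_bar / (2 * dx)
= 1.055e-34 / (2 * 5.6576e-09)
= 1.055e-34 / 1.1315e-08
= 9.3237e-27 kg*m/s

9.3237e-27


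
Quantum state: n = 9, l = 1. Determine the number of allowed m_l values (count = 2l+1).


m_l ranges from -l to +l in integer steps
So m_l goes from -1 to +1
Count = 2l + 1 = 2*1 + 1
= 3

3


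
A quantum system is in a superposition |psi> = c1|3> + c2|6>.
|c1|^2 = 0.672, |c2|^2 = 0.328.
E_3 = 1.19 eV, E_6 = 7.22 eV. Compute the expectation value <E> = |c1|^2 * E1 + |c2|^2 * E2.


<E> = |c1|^2 * E1 + |c2|^2 * E2
= 0.672 * 1.19 + 0.328 * 7.22
= 0.7997 + 2.3682
= 3.1678 eV

3.1678


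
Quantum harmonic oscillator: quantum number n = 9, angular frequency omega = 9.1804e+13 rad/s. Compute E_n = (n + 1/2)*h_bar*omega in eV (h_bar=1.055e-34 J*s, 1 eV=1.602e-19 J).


E = (n + 1/2) * h_bar * omega
= (9 + 0.5) * 1.055e-34 * 9.1804e+13
= 9.5 * 9.6853e-21
= 9.2011e-20 J
= 0.5743 eV

0.5743


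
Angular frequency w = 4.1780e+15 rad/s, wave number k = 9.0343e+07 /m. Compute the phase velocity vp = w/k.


vp = w / k
= 4.1780e+15 / 9.0343e+07
= 4.6246e+07 m/s

4.6246e+07


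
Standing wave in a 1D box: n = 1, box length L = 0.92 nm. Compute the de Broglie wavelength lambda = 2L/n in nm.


lambda = 2L / n
= 2 * 0.92 / 1
= 1.84 / 1
= 1.84 nm

1.84


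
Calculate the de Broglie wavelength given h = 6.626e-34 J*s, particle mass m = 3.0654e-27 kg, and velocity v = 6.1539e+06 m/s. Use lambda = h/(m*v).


lambda = h / (m * v)
= 6.626e-34 / (3.0654e-27 * 6.1539e+06)
= 6.626e-34 / 1.8864e-20
= 3.5125e-14 m

3.5125e-14


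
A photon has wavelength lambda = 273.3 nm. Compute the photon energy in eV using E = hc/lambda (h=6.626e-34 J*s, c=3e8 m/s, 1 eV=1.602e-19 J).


E = hc / lambda
= (6.626e-34)(3e8) / (273.3e-9)
= 1.9878e-25 / 2.7330e-07
= 7.2733e-19 J
Converting to eV: 7.2733e-19 / 1.602e-19
= 4.5402 eV

4.5402


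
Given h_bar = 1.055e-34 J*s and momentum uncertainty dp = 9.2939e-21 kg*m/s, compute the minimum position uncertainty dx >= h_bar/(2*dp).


dx = h_bar / (2 * dp)
= 1.055e-34 / (2 * 9.2939e-21)
= 1.055e-34 / 1.8588e-20
= 5.6758e-15 m

5.6758e-15


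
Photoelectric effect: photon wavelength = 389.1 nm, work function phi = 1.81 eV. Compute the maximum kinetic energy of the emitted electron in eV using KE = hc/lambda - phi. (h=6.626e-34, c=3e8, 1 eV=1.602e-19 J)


E_photon = hc / lambda
= (6.626e-34)(3e8) / (389.1e-9)
= 5.1087e-19 J
= 3.189 eV
KE = E_photon - phi
= 3.189 - 1.81
= 1.379 eV

1.379


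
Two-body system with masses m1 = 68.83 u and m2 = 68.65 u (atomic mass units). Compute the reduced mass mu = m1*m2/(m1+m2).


mu = m1 * m2 / (m1 + m2)
= 68.83 * 68.65 / (68.83 + 68.65)
= 4725.1795 / 137.48
= 34.3699 u

34.3699


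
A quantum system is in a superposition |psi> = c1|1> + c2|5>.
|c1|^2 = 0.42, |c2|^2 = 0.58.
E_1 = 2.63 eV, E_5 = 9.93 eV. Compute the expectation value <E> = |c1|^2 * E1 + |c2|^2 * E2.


<E> = |c1|^2 * E1 + |c2|^2 * E2
= 0.42 * 2.63 + 0.58 * 9.93
= 1.1046 + 5.7594
= 6.864 eV

6.864


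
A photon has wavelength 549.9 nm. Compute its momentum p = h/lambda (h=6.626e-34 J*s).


p = h / lambda
= 6.626e-34 / (549.9e-9)
= 6.626e-34 / 5.4990e-07
= 1.2049e-27 kg*m/s

1.2049e-27


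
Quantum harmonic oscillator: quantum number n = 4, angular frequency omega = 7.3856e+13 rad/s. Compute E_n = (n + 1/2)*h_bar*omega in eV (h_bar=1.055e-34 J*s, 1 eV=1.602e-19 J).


E = (n + 1/2) * h_bar * omega
= (4 + 0.5) * 1.055e-34 * 7.3856e+13
= 4.5 * 7.7918e-21
= 3.5063e-20 J
= 0.2189 eV

0.2189


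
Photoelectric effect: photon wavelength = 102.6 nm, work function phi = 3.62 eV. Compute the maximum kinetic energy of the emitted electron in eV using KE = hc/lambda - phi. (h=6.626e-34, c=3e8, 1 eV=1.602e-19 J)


E_photon = hc / lambda
= (6.626e-34)(3e8) / (102.6e-9)
= 1.9374e-18 J
= 12.0938 eV
KE = E_photon - phi
= 12.0938 - 3.62
= 8.4738 eV

8.4738


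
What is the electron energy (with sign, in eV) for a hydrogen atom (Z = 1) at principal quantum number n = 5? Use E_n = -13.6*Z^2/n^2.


E_n = -13.6 * Z^2 / n^2
= -13.6 * 1^2 / 5^2
= -13.6 * 1 / 25
= -0.544 eV

-0.544


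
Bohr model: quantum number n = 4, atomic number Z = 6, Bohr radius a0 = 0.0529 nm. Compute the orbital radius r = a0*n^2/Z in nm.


r = a0 * n^2 / Z
= 0.0529 * 4^2 / 6
= 0.0529 * 16 / 6
= 0.1411 nm

0.1411


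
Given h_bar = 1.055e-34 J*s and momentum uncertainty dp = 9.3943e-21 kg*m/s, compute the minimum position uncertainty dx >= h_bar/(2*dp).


dx = h_bar / (2 * dp)
= 1.055e-34 / (2 * 9.3943e-21)
= 1.055e-34 / 1.8789e-20
= 5.6151e-15 m

5.6151e-15


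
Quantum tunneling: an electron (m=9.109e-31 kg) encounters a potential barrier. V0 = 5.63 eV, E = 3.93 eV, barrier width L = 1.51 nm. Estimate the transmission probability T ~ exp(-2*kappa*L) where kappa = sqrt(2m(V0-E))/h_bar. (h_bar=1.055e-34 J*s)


V0 - E = 1.7 eV = 2.7234e-19 J
kappa = sqrt(2 * m * (V0-E)) / h_bar
= sqrt(2 * 9.109e-31 * 2.7234e-19) / 1.055e-34
= 6.6766e+09 /m
2*kappa*L = 2 * 6.6766e+09 * 1.51e-9
= 20.1633
T = exp(-20.1633) = 1.750699e-09

1.750699e-09


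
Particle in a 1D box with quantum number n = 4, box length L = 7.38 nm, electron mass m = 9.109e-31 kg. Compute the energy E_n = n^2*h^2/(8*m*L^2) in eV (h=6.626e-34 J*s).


E = n^2 * h^2 / (8 * m * L^2)
= 4^2 * (6.626e-34)^2 / (8 * 9.109e-31 * (7.38e-9)^2)
= 16 * 4.3904e-67 / (8 * 9.109e-31 * 5.4464e-17)
= 1.7699e-20 J
= 0.1105 eV

0.1105


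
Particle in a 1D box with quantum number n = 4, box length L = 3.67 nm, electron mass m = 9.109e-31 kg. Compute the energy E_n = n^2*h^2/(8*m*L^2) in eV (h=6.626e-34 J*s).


E = n^2 * h^2 / (8 * m * L^2)
= 4^2 * (6.626e-34)^2 / (8 * 9.109e-31 * (3.67e-9)^2)
= 16 * 4.3904e-67 / (8 * 9.109e-31 * 1.3469e-17)
= 7.1570e-20 J
= 0.4468 eV

0.4468


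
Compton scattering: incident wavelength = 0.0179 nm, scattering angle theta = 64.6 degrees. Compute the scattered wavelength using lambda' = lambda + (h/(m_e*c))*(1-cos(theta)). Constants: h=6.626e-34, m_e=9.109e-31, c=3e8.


Compton wavelength: h/(m_e*c) = 2.4247e-12 m
d_lambda = 2.4247e-12 * (1 - cos(64.6 deg))
= 2.4247e-12 * 0.571065
= 1.3847e-12 m = 0.001385 nm
lambda' = 0.0179 + 0.001385
= 0.019285 nm

0.019285


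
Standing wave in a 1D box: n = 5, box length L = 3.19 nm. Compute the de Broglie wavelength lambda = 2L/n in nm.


lambda = 2L / n
= 2 * 3.19 / 5
= 6.38 / 5
= 1.276 nm

1.276


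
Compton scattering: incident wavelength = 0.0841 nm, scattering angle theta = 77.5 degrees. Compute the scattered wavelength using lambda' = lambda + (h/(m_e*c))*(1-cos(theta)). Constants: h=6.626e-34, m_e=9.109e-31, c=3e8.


Compton wavelength: h/(m_e*c) = 2.4247e-12 m
d_lambda = 2.4247e-12 * (1 - cos(77.5 deg))
= 2.4247e-12 * 0.78356
= 1.8999e-12 m = 0.0019 nm
lambda' = 0.0841 + 0.0019
= 0.086 nm

0.086


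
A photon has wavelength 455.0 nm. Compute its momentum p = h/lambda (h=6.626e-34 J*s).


p = h / lambda
= 6.626e-34 / (455.0e-9)
= 6.626e-34 / 4.5500e-07
= 1.4563e-27 kg*m/s

1.4563e-27


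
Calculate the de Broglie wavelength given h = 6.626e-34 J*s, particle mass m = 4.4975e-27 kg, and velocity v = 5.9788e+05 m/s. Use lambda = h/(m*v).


lambda = h / (m * v)
= 6.626e-34 / (4.4975e-27 * 5.9788e+05)
= 6.626e-34 / 2.6890e-21
= 2.4641e-13 m

2.4641e-13


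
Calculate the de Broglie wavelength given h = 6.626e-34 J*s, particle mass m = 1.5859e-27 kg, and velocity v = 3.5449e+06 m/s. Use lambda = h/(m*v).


lambda = h / (m * v)
= 6.626e-34 / (1.5859e-27 * 3.5449e+06)
= 6.626e-34 / 5.6219e-21
= 1.1786e-13 m

1.1786e-13
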